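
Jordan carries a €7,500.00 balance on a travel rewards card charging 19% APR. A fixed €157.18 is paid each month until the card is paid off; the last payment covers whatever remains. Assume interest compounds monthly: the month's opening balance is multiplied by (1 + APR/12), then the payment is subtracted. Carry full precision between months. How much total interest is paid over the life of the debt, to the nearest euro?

€6,594

Monthly rate r = 19%/12 = 1.58333% = 0.0158333.
Payoff takes n = ⌈−ln(1 − rB₀/P)/ln(1+r)⌉ = ⌈89.664⌉ = 90 payments; the last is €104.59.
Total paid = 89·€157.18 + €104.59 = €14,093.61.
Total interest = total paid − principal = €14,093.61 − €7,500.00 = €6,593.61.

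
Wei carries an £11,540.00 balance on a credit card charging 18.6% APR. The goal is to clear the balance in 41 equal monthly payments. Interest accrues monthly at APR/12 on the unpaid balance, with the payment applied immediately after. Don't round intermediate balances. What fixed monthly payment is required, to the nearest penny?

Monthly rate r = 18.6%/12 = 1.55% = 0.0155.
Level-payment amortization: P = B₀·r / (1 − (1+r)^(−n)) = 11540.00·0.0155 / (1 − 1.0155^(−41)).
Denominator 1 − (1+r)^(−41) = 0.467741063.
P = 178.87 / 0.467741063 ≈ 382.41.

£382.41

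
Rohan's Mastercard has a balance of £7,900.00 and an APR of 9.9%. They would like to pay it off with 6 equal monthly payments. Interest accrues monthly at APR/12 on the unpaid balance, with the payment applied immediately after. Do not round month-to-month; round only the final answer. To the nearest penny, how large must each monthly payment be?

£1,354.95

Monthly rate r = 9.9%/12 = 0.825% = 0.00825.
Level-payment amortization: P = B₀·r / (1 − (1+r)^(−n)) = 7900.00·0.00825 / (1 − 1.00825^(−6)).
Denominator 1 − (1+r)^(−6) = 0.0481015582.
P = 65.175 / 0.0481015582 ≈ 1354.95.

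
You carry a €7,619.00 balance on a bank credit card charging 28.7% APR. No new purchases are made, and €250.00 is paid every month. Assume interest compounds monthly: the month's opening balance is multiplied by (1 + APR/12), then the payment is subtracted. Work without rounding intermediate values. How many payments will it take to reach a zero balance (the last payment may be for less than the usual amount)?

Monthly rate r = 28.7%/12 = 2.39167% = 0.0239167.
Recurrence: B ← B·(1+r) − €250.00.
Month 1: interest €182.22; balance after payment €7,551.22.
Month 2: interest €180.60; balance after payment €7,481.82.
Closed form: n = −ln(1 − rB₀/P)/ln(1+r) = −ln(0.27112)/ln(1.02392) ≈ 55.223, so the balance reaches zero during payment 56.

56 payments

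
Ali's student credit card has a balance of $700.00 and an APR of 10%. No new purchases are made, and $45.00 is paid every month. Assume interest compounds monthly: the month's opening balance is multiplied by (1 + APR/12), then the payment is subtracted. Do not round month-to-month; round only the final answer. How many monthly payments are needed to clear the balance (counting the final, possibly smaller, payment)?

Monthly rate r = 10%/12 = 0.833333% = 0.00833333.
Recurrence: B ← B·(1+r) − $45.00.
Month 1: interest $5.83; balance after payment $660.83.
Month 2: interest $5.51; balance after payment $621.34.
Closed form: n = −ln(1 − rB₀/P)/ln(1+r) = −ln(0.87037)/ln(1.00833) ≈ 16.730, so the balance reaches zero during payment 17.

17 payments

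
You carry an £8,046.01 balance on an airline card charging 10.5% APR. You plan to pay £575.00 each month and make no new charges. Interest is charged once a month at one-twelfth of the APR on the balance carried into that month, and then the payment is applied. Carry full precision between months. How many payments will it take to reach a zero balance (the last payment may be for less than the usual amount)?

Monthly rate r = 10.5%/12 = 0.875% = 0.00875.
Recurrence: B ← B·(1+r) − £575.00.
Month 1: interest £70.40; balance after payment £7,541.41.
Month 2: interest £65.99; balance after payment £7,032.40.
Closed form: n = −ln(1 − rB₀/P)/ln(1+r) = −ln(0.87756)/ln(1.00875) ≈ 14.992, so the balance reaches zero during payment 15.

15 payments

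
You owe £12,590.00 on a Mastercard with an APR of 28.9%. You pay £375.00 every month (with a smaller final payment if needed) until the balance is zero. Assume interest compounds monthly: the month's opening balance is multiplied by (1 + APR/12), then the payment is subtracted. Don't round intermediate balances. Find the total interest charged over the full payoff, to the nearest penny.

£13,461.24

Monthly rate r = 28.9%/12 = 2.40833% = 0.0240833.
Payoff takes n = ⌈−ln(1 − rB₀/P)/ln(1+r)⌉ = ⌈69.467⌉ = 70 payments; the last is £176.24.
Total paid = 69·£375.00 + £176.24 = £26,051.24.
Total interest = total paid − principal = £26,051.24 − £12,590.00 = £13,461.24.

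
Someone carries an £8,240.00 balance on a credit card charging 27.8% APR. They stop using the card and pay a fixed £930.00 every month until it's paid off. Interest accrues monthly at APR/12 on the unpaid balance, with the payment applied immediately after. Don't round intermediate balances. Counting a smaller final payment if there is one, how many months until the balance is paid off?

11 months

Monthly rate r = 27.8%/12 = 2.31667% = 0.0231667.
Recurrence: B ← B·(1+r) − £930.00.
Month 1: interest £190.89; balance after payment £7,500.89.
Month 2: interest £173.77; balance after payment £6,744.66.
Closed form: n = −ln(1 − rB₀/P)/ln(1+r) = −ln(0.79474)/ln(1.02317) ≈ 10.031, so the balance reaches zero during payment 11.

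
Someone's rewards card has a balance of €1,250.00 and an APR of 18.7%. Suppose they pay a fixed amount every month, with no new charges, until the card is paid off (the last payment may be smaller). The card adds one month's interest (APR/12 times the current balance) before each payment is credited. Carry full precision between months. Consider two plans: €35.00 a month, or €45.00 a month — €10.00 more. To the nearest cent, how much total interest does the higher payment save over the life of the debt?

Monthly rate r = 18.7%/12 = 1.55833% = 0.0155833.
At €35.00/mo: n = ⌈−ln(1 − rB₀/P)/ln(1+r)⌉ = 53 payments (last €20.62); total interest = total paid − €1,250.00 = €590.62.
At €45.00/mo: 37 payments (last €30.61); total interest €400.61.
Interest saved = €590.62 − €400.61 = €190.01.

€190.01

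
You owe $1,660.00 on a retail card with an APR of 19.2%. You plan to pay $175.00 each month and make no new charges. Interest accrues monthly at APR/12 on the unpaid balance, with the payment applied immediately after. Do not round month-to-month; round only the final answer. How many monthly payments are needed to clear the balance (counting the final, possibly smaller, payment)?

11 months

Monthly rate r = 19.2%/12 = 1.6% = 0.016.
Recurrence: B ← B·(1+r) − $175.00.
Month 1: interest $26.56; balance after payment $1,511.56.
Month 2: interest $24.18; balance after payment $1,360.74.
Closed form: n = −ln(1 − rB₀/P)/ln(1+r) = −ln(0.84823)/ln(1.016) ≈ 10.370, so the balance reaches zero during payment 11.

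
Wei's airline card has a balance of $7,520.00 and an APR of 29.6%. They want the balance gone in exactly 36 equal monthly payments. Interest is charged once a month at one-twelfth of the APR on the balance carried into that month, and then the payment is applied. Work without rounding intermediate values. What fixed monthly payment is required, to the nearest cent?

Monthly rate r = 29.6%/12 = 2.46667% = 0.0246667.
Level-payment amortization: P = B₀·r / (1 − (1+r)^(−n)) = 7520.00·0.0246667 / (1 − 1.02467^(−36)).
Denominator 1 − (1+r)^(−36) = 0.584064397.
P = 185.493 / 0.584064397 ≈ 317.59.

$317.59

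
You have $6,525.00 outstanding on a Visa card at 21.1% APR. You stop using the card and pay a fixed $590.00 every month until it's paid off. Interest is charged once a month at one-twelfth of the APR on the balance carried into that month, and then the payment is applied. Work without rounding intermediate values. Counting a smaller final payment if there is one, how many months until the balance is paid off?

Monthly rate r = 21.1%/12 = 1.75833% = 0.0175833.
Recurrence: B ← B·(1+r) − $590.00.
Month 1: interest $114.73; balance after payment $6,049.73.
Month 2: interest $106.37; balance after payment $5,566.11.
Closed form: n = −ln(1 − rB₀/P)/ln(1+r) = −ln(0.80554)/ln(1.01758) ≈ 12.406, so the balance reaches zero during payment 13.

13 months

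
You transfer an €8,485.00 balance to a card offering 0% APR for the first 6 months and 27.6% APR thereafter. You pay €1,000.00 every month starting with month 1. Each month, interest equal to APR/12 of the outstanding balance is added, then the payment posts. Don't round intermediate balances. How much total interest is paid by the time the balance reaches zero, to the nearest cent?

€105.91

Promo months 1–6 at r₀ = 0%/12 = 0; months 7+ at r₁ = 27.6%/12 = 0.023.
After month 6 (no interest yet): B = €8,485.00 − 6·€1,000.00 = €2,485.00.
Then at r₁ with €1,000.00/mo: n₂ = −ln(1 − r₁·B/P)/ln(1+r₁) ≈ 2.59 → 3 more payments.
Total paid = 8·€1,000.00 + €590.91 = €8,590.91; interest = €8,590.91 − €8,485.00 = €105.91.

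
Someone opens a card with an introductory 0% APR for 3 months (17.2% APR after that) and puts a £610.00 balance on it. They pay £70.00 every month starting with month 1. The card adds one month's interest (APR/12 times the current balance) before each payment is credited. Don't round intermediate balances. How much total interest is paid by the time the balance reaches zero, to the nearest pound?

£20

Promo months 1–3 at r₀ = 0%/12 = 0; months 4+ at r₁ = 17.2%/12 = 0.0143333.
After month 3 (no interest yet): B = £610.00 − 3·£70.00 = £400.00.
Then at r₁ with £70.00/mo: n₂ = −ln(1 − r₁·B/P)/ln(1+r₁) ≈ 6.00 → 7 more payments.
Total paid = 9·£70.00 + £0.32 = £630.32; interest = £630.32 − £610.00 = £20.32.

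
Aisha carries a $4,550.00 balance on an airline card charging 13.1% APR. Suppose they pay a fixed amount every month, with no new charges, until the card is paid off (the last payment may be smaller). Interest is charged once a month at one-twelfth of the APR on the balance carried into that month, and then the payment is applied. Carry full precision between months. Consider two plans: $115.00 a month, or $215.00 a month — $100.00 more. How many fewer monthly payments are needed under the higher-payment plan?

Monthly rate r = 13.1%/12 = 1.09167% = 0.0109167.
At $115.00/mo: n = ⌈−ln(1 − rB₀/P)/ln(1+r)⌉ = 53 payments (last $9.61); total interest = total paid − $4,550.00 = $1,439.61.
At $215.00/mo: 25 payments (last $42.15); total interest $652.15.
Payments saved = 53 − 25 = 28.

28 fewer payments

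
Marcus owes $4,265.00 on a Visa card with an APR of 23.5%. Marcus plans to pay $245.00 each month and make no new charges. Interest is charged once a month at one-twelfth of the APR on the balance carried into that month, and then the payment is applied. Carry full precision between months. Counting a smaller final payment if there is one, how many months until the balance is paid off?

Monthly rate r = 23.5%/12 = 1.95833% = 0.0195833.
Recurrence: B ← B·(1+r) − $245.00.
Month 1: interest $83.52; balance after payment $4,103.52.
Month 2: interest $80.36; balance after payment $3,938.88.
Closed form: n = −ln(1 − rB₀/P)/ln(1+r) = −ln(0.65909)/ln(1.01958) ≈ 21.496, so the balance reaches zero during payment 22.

22 payments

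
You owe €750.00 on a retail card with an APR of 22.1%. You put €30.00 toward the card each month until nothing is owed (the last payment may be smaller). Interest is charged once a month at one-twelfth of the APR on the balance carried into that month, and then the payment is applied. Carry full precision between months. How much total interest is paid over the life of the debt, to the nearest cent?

€264.27

Monthly rate r = 22.1%/12 = 1.84167% = 0.0184167.
Payoff takes n = ⌈−ln(1 − rB₀/P)/ln(1+r)⌉ = ⌈33.808⌉ = 34 payments; the last is €24.27.
Total paid = 33·€30.00 + €24.27 = €1,014.27.
Total interest = total paid − principal = €1,014.27 − €750.00 = €264.27.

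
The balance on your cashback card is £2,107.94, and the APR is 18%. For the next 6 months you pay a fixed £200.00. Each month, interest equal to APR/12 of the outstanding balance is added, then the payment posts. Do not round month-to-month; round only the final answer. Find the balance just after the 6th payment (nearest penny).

£1,059.00

Monthly rate r = 18%/12 = 1.5% = 0.015.
Each month: B ← B·(1+r) − £200.00.
Month 1: interest £31.62; balance after payment £1,939.56.
Month 2: interest £29.09; balance after payment £1,768.65.
Month 3: interest £26.53; balance after payment £1,595.18.
Month 4: interest £23.93; balance after payment £1,419.11.
Month 5: interest £21.29; balance after payment £1,240.40.
Month 6: interest £18.61; balance after payment £1,059.00.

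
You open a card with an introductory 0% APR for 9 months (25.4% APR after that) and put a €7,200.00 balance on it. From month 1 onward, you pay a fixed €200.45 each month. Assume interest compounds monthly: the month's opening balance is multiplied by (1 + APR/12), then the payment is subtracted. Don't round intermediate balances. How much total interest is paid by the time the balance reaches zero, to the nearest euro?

€2,677

Promo months 1–9 at r₀ = 0%/12 = 0; months 10+ at r₁ = 25.4%/12 = 0.0211667.
After month 9 (no interest yet): B = €7,200.00 − 9·€200.45 = €5,395.95.
Then at r₁ with €200.45/mo: n₂ = −ln(1 − r₁·B/P)/ln(1+r₁) ≈ 40.27 → 41 more payments.
Total paid = 49·€200.45 + €54.48 = €9,876.53; interest = €9,876.53 − €7,200.00 = €2,676.53.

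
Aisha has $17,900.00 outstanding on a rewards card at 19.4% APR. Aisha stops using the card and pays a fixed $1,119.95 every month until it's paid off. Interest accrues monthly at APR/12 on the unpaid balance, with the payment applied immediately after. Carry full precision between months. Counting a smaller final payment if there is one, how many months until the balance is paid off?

19 payments

Monthly rate r = 19.4%/12 = 1.61667% = 0.0161667.
Recurrence: B ← B·(1+r) − $1,119.95.
Month 1: interest $289.38; balance after payment $17,069.43.
Month 2: interest $275.96; balance after payment $16,225.44.
Closed form: n = −ln(1 − rB₀/P)/ln(1+r) = −ln(0.74161)/ln(1.01617) ≈ 18.640, so the balance reaches zero during payment 19.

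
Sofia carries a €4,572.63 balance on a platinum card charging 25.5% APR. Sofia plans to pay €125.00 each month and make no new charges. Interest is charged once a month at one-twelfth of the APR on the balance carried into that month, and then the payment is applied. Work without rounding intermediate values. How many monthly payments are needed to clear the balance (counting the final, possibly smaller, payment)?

72 months

Monthly rate r = 25.5%/12 = 2.125% = 0.02125.
Recurrence: B ← B·(1+r) − €125.00.
Month 1: interest €97.17; balance after payment €4,544.80.
Month 2: interest €96.58; balance after payment €4,516.38.
Closed form: n = −ln(1 − rB₀/P)/ln(1+r) = −ln(0.22265)/ln(1.02125) ≈ 71.437, so the balance reaches zero during payment 72.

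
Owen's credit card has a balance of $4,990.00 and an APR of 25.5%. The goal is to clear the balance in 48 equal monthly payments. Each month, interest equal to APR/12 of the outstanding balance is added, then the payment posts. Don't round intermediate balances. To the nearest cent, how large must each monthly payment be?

Monthly rate r = 25.5%/12 = 2.125% = 0.02125.
Level-payment amortization: P = B₀·r / (1 − (1+r)^(−n)) = 4990.00·0.02125 / (1 − 1.02125^(−48)).
Denominator 1 − (1+r)^(−48) = 0.635530944.
P = 106.038 / 0.635530944 ≈ 166.85.

$166.85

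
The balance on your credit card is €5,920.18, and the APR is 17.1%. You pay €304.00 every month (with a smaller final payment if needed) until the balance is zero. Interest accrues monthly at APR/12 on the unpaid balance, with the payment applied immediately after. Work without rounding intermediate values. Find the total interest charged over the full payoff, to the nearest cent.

Monthly rate r = 17.1%/12 = 1.425% = 0.01425.
Payoff takes n = ⌈−ln(1 − rB₀/P)/ln(1+r)⌉ = ⌈22.973⌉ = 23 payments; the last is €295.74.
Total paid = 22·€304.00 + €295.74 = €6,983.74.
Total interest = total paid − principal = €6,983.74 − €5,920.18 = €1,063.56.

€1,063.56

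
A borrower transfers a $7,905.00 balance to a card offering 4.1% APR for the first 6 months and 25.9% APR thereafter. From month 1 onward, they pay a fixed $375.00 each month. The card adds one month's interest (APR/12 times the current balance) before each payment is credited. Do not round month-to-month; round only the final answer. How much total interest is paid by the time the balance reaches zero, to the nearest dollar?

$1,477

Promo months 1–6 at r₀ = 4.1%/12 = 0.00341667; months 7+ at r₁ = 25.9%/12 = 0.0215833.
After month 6: iterate B ← B·(1+r₀) − $375.00 for 6 months → $5,799.14.
Then at r₁ with $375.00/mo: n₂ = −ln(1 − r₁·B/P)/ln(1+r₁) ≈ 19.02 → 20 more payments.
Total paid = 25·$375.00 + $7.16 = $9,382.16; interest = $9,382.16 − $7,905.00 = $1,477.16.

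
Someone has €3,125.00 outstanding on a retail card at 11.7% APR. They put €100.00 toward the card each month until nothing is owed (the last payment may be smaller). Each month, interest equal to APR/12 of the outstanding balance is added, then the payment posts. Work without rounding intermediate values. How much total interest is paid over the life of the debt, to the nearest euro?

Monthly rate r = 11.7%/12 = 0.975% = 0.00975.
Payoff takes n = ⌈−ln(1 − rB₀/P)/ln(1+r)⌉ = ⌈37.453⌉ = 38 payments; the last is €45.38.
Total paid = 37·€100.00 + €45.38 = €3,745.38.
Total interest = total paid − principal = €3,745.38 − €3,125.00 = €620.38.

€620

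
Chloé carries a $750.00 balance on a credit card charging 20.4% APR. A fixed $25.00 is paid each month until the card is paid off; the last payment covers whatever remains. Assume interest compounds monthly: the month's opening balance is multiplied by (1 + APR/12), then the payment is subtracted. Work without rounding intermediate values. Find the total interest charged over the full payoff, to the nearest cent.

$307.98

Monthly rate r = 20.4%/12 = 1.7% = 0.017.
Payoff takes n = ⌈−ln(1 − rB₀/P)/ln(1+r)⌉ = ⌈42.317⌉ = 43 payments; the last is $7.98.
Total paid = 42·$25.00 + $7.98 = $1,057.98.
Total interest = total paid − principal = $1,057.98 − $750.00 = $307.98.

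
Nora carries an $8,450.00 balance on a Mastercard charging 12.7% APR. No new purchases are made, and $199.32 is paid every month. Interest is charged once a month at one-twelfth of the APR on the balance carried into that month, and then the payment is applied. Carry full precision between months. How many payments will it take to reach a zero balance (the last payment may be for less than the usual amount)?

Monthly rate r = 12.7%/12 = 1.05833% = 0.0105833.
Recurrence: B ← B·(1+r) − $199.32.
Month 1: interest $89.43; balance after payment $8,340.11.
Month 2: interest $88.27; balance after payment $8,229.06.
Closed form: n = −ln(1 − rB₀/P)/ln(1+r) = −ln(0.55133)/ln(1.01058) ≈ 56.558, so the balance reaches zero during payment 57.

57 payments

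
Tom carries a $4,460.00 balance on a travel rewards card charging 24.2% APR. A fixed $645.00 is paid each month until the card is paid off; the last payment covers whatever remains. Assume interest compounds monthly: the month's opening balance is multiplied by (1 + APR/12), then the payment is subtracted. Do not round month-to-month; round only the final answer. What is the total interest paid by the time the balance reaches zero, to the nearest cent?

$393.16

Monthly rate r = 24.2%/12 = 2.01667% = 0.0201667.
Payoff takes n = ⌈−ln(1 − rB₀/P)/ln(1+r)⌉ = ⌈7.522⌉ = 8 payments; the last is $338.16.
Total paid = 7·$645.00 + $338.16 = $4,853.16.
Total interest = total paid − principal = $4,853.16 − $4,460.00 = $393.16.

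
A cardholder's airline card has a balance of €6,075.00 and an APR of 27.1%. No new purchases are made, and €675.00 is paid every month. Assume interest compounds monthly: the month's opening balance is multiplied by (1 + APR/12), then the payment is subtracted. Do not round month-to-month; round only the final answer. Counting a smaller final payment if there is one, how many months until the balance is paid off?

11 months

Monthly rate r = 27.1%/12 = 2.25833% = 0.0225833.
Recurrence: B ← B·(1+r) − €675.00.
Month 1: interest €137.19; balance after payment €5,537.19.
Month 2: interest €125.05; balance after payment €4,987.24.
Closed form: n = −ln(1 − rB₀/P)/ln(1+r) = −ln(0.79675)/ln(1.02258) ≈ 10.174, so the balance reaches zero during payment 11.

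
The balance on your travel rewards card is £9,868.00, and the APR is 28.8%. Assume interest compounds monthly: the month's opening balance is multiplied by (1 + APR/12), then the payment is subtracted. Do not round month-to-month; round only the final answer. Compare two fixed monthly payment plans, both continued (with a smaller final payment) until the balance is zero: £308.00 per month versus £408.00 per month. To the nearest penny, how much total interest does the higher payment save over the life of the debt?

£4,082.72

Monthly rate r = 28.8%/12 = 2.4% = 0.024.
At £308.00/mo: n = ⌈−ln(1 − rB₀/P)/ln(1+r)⌉ = 62 payments (last £238.92); total interest = total paid − £9,868.00 = £9,158.92.
At £408.00/mo: 37 payments (last £256.20); total interest £5,076.20.
Interest saved = £9,158.92 − £5,076.20 = £4,082.72.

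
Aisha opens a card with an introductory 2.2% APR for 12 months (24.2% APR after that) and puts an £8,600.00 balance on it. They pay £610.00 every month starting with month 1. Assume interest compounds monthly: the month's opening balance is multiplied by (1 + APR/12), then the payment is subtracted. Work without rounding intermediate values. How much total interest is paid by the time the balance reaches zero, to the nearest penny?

Promo months 1–12 at r₀ = 2.2%/12 = 0.00183333; months 13+ at r₁ = 24.2%/12 = 0.0201667.
After month 12: iterate B ← B·(1+r₀) − £610.00 for 12 months → £1,396.86.
Then at r₁ with £610.00/mo: n₂ = −ln(1 − r₁·B/P)/ln(1+r₁) ≈ 2.37 → 3 more payments.
Total paid = 14·£610.00 + £225.93 = £8,765.93; interest = £8,765.93 − £8,600.00 = £165.93.

£165.93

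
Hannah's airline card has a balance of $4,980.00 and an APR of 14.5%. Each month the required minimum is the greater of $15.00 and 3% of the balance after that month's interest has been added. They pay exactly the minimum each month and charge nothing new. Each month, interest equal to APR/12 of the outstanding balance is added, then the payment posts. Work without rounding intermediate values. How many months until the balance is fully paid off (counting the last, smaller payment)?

168 months

Monthly rate r = 14.5%/12 = 1.20833% = 0.0120833.
While 3% of the post-interest balance exceeds $15.00, each month B ← (B·(1+r))·(1 − 0.03), i.e. B shrinks by the factor (1+r)·0.97 = 0.98172.
This holds for months 1–126. Entering month 127 the balance is $487.21; 3% of the post-interest balance is now below $15.00, so the flat $15.00 minimum applies from here.
From month 127 a fixed $15.00 at rate r clears $487.21 in 42 more payments. Total: 126 + 42 = 168 months.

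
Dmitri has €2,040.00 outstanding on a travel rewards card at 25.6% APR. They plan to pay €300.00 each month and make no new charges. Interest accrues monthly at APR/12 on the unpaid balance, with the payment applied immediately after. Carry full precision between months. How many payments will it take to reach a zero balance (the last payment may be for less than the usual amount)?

Monthly rate r = 25.6%/12 = 2.13333% = 0.0213333.
Recurrence: B ← B·(1+r) − €300.00.
Month 1: interest €43.52; balance after payment €1,783.52.
Month 2: interest €38.05; balance after payment €1,521.57.
Closed form: n = −ln(1 − rB₀/P)/ln(1+r) = −ln(0.85493)/ln(1.02133) ≈ 7.425, so the balance reaches zero during payment 8.

8 months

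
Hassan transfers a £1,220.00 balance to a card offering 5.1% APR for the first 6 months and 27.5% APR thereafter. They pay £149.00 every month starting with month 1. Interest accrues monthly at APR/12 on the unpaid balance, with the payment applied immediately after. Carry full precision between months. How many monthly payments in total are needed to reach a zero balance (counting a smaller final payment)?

Promo months 1–6 at r₀ = 5.1%/12 = 0.00425; months 7+ at r₁ = 27.5%/12 = 0.0229167.
After month 6: iterate B ← B·(1+r₀) − £149.00 for 6 months → £347.89.
Then at r₁ with £149.00/mo: n₂ = −ln(1 − r₁·B/P)/ln(1+r₁) ≈ 2.43 → 3 more payments.

9 payments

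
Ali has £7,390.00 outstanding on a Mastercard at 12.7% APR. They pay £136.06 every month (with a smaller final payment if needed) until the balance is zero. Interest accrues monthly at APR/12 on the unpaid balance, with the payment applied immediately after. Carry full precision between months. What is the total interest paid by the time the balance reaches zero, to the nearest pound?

Monthly rate r = 12.7%/12 = 1.05833% = 0.0105833.
Payoff takes n = ⌈−ln(1 − rB₀/P)/ln(1+r)⌉ = ⌈81.239⌉ = 82 payments; the last is £32.59.
Total paid = 81·£136.06 + £32.59 = £11,053.45.
Total interest = total paid − principal = £11,053.45 − £7,390.00 = £3,663.45.

£3,663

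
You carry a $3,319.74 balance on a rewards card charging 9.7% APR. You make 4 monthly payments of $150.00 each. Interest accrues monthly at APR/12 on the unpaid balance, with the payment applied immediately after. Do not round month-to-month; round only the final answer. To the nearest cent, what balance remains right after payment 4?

Monthly rate r = 9.7%/12 = 0.808333% = 0.00808333.
Each month: B ← B·(1+r) − $150.00.
Month 1: interest $26.83; balance after payment $3,196.57.
Month 2: interest $25.84; balance after payment $3,072.41.
Month 3: interest $24.84; balance after payment $2,947.25.
Month 4: interest $23.82; balance after payment $2,821.07.

$2,821.07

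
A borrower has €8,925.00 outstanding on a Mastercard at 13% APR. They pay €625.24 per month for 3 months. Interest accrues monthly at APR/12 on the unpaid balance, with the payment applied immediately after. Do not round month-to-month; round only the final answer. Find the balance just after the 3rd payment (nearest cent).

Monthly rate r = 13%/12 = 1.08333% = 0.0108333.
Each month: B ← B·(1+r) − €625.24.
Month 1: interest €96.69; balance after payment €8,396.45.
Month 2: interest €90.96; balance after payment €7,862.17.
Month 3: interest €85.17; balance after payment €7,322.10.

€7,322.10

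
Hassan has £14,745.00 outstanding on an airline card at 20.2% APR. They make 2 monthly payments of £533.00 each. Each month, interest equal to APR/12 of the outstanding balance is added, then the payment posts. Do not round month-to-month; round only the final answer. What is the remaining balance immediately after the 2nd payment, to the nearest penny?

£14,170.62

Monthly rate r = 20.2%/12 = 1.68333% = 0.0168333.
Each month: B ← B·(1+r) − £533.00.
Month 1: interest £248.21; balance after payment £14,460.21.
Month 2: interest £243.41; balance after payment £14,170.62.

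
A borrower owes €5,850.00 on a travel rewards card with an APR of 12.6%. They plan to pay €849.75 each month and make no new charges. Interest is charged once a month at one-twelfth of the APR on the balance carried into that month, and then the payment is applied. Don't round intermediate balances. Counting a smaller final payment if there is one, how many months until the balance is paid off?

8 payments

Monthly rate r = 12.6%/12 = 1.05% = 0.0105.
Recurrence: B ← B·(1+r) − €849.75.
Month 1: interest €61.42; balance after payment €5,061.68.
Month 2: interest €53.15; balance after payment €4,265.07.
Closed form: n = −ln(1 − rB₀/P)/ln(1+r) = −ln(0.92771)/ln(1.0105) ≈ 7.183, so the balance reaches zero during payment 8.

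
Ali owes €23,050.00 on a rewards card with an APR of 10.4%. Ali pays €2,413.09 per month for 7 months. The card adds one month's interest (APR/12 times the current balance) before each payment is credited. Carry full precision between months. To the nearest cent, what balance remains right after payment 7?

Monthly rate r = 10.4%/12 = 0.866667% = 0.00866667.
Each month: B ← B·(1+r) − €2,413.09.
Month 1: interest €199.77; balance after payment €20,836.68.
Month 2: interest €180.58; balance after payment €18,604.17.
Month 3: interest €161.24; balance after payment €16,352.32.
Month 4: interest €141.72; balance after payment €14,080.95.
Month 5: interest €122.03; balance after payment €11,789.89.
Month 6: interest €102.18; balance after payment €9,478.98.
Month 7: interest €82.15; balance after payment €7,148.04.

€7,148.04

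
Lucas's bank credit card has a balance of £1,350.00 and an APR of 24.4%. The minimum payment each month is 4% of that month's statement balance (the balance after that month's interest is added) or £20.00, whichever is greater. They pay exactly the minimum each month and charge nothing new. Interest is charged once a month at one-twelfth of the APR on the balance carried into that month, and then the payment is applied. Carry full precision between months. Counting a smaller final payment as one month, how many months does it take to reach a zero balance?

Monthly rate r = 24.4%/12 = 2.03333% = 0.0203333.
While 4% of the post-interest balance exceeds £20.00, each month B ← (B·(1+r))·(1 − 0.04), i.e. B shrinks by the factor (1+r)·0.96 = 0.97952.
This holds for months 1–49. Entering month 50 the balance is £489.76; 4% of the post-interest balance is now below £20.00, so the flat £20.00 minimum applies from here.
From month 50 a fixed £20.00 at rate r clears £489.76 in 35 more payments. Total: 49 + 35 = 84 months.

84 months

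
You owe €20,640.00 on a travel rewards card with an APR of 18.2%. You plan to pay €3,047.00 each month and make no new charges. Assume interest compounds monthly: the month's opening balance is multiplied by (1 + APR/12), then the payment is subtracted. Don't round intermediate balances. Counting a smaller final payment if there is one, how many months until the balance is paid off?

8 months

Monthly rate r = 18.2%/12 = 1.51667% = 0.0151667.
Recurrence: B ← B·(1+r) − €3,047.00.
Month 1: interest €313.04; balance after payment €17,906.04.
Month 2: interest €271.57; balance after payment €15,130.61.
Closed form: n = −ln(1 − rB₀/P)/ln(1+r) = −ln(0.89726)/ln(1.01517) ≈ 7.202, so the balance reaches zero during payment 8.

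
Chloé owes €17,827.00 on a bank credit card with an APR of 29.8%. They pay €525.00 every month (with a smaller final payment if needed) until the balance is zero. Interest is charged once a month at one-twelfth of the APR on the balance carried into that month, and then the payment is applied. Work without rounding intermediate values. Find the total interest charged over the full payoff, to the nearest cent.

Monthly rate r = 29.8%/12 = 2.48333% = 0.0248333.
Payoff takes n = ⌈−ln(1 − rB₀/P)/ln(1+r)⌉ = ⌈75.543⌉ = 76 payments; the last is €286.76.
Total paid = 75·€525.00 + €286.76 = €39,661.76.
Total interest = total paid − principal = €39,661.76 − €17,827.00 = €21,834.76.

€21,834.76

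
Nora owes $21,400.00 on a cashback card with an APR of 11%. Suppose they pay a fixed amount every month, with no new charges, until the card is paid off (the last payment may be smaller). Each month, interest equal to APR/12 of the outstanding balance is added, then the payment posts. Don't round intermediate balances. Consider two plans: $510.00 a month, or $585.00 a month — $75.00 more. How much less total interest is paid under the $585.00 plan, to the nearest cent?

$951.16

Monthly rate r = 11%/12 = 0.916667% = 0.00916667.
At $510.00/mo: n = ⌈−ln(1 − rB₀/P)/ln(1+r)⌉ = 54 payments (last $108.18); total interest = total paid − $21,400.00 = $5,738.18.
At $585.00/mo: 45 payments (last $447.02); total interest $4,787.02.
Interest saved = $5,738.18 − $4,787.02 = $951.16.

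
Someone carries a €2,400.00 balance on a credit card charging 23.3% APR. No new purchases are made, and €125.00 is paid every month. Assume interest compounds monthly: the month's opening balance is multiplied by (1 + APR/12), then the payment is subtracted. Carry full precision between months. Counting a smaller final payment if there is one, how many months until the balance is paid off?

25 payments

Monthly rate r = 23.3%/12 = 1.94167% = 0.0194167.
Recurrence: B ← B·(1+r) − €125.00.
Month 1: interest €46.60; balance after payment €2,321.60.
Month 2: interest €45.08; balance after payment €2,241.68.
Closed form: n = −ln(1 − rB₀/P)/ln(1+r) = −ln(0.6272)/ln(1.01942) ≈ 24.258, so the balance reaches zero during payment 25.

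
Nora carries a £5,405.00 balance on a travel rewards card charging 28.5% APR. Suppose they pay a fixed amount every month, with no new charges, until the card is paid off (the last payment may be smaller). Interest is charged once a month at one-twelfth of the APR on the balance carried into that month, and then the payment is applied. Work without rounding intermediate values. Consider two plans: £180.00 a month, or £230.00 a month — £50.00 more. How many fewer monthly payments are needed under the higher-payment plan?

19 fewer payments

Monthly rate r = 28.5%/12 = 2.375% = 0.02375.
At £180.00/mo: n = ⌈−ln(1 − rB₀/P)/ln(1+r)⌉ = 54 payments (last £37.11); total interest = total paid − £5,405.00 = £4,172.11.
At £230.00/mo: 35 payments (last £183.36); total interest £2,598.36.
Payments saved = 54 − 35 = 19.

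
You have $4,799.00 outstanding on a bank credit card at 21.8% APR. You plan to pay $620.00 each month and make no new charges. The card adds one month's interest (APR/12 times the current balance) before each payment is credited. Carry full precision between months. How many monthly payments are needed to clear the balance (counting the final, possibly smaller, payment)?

Monthly rate r = 21.8%/12 = 1.81667% = 0.0181667.
Recurrence: B ← B·(1+r) − $620.00.
Month 1: interest $87.18; balance after payment $4,266.18.
Month 2: interest $77.50; balance after payment $3,723.68.
Closed form: n = −ln(1 − rB₀/P)/ln(1+r) = −ln(0.85938)/ln(1.01817) ≈ 8.417, so the balance reaches zero during payment 9.

9 months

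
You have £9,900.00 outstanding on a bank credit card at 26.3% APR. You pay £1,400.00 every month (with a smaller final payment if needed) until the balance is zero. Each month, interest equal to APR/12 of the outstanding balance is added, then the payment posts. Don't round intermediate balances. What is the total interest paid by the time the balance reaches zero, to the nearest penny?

Monthly rate r = 26.3%/12 = 2.19167% = 0.0219167.
Payoff takes n = ⌈−ln(1 − rB₀/P)/ln(1+r)⌉ = ⌈7.767⌉ = 8 payments; the last is £1,077.11.
Total paid = 7·£1,400.00 + £1,077.11 = £10,877.11.
Total interest = total paid − principal = £10,877.11 − £9,900.00 = £977.11.

£977.11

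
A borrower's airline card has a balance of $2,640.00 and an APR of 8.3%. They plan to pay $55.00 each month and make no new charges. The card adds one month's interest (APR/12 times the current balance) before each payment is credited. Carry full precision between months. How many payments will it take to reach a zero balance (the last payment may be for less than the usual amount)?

Monthly rate r = 8.3%/12 = 0.691667% = 0.00691667.
Recurrence: B ← B·(1+r) − $55.00.
Month 1: interest $18.26; balance after payment $2,603.26.
Month 2: interest $18.01; balance after payment $2,566.27.
Closed form: n = −ln(1 − rB₀/P)/ln(1+r) = −ln(0.668)/ln(1.00692) ≈ 58.534, so the balance reaches zero during payment 59.

59 payments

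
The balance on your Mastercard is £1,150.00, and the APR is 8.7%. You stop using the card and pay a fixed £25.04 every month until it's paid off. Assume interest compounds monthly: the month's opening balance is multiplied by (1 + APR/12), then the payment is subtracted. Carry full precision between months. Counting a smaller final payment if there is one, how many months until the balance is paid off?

57 payments

Monthly rate r = 8.7%/12 = 0.725% = 0.00725.
Recurrence: B ← B·(1+r) − £25.04.
Month 1: interest £8.34; balance after payment £1,133.30.
Month 2: interest £8.22; balance after payment £1,116.47.
Closed form: n = −ln(1 − rB₀/P)/ln(1+r) = −ln(0.66703)/ln(1.00725) ≈ 56.053, so the balance reaches zero during payment 57.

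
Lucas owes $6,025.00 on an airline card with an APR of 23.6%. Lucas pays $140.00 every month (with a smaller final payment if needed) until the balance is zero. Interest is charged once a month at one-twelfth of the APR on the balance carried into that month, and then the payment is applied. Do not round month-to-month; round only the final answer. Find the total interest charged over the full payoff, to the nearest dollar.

$7,441

Monthly rate r = 23.6%/12 = 1.96667% = 0.0196667.
Payoff takes n = ⌈−ln(1 − rB₀/P)/ln(1+r)⌉ = ⌈96.181⌉ = 97 payments; the last is $25.56.
Total paid = 96·$140.00 + $25.56 = $13,465.56.
Total interest = total paid − principal = $13,465.56 − $6,025.00 = $7,440.56.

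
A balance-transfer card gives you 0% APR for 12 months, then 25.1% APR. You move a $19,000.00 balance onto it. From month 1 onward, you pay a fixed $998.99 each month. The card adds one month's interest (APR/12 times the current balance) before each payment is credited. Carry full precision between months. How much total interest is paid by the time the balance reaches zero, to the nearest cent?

$652.75

Promo months 1–12 at r₀ = 0%/12 = 0; months 13+ at r₁ = 25.1%/12 = 0.0209167.
After month 12 (no interest yet): B = $19,000.00 − 12·$998.99 = $7,012.12.
Then at r₁ with $998.99/mo: n₂ = −ln(1 − r₁·B/P)/ln(1+r₁) ≈ 7.67 → 8 more payments.
Total paid = 19·$998.99 + $671.94 = $19,652.75; interest = $19,652.75 − $19,000.00 = $652.75.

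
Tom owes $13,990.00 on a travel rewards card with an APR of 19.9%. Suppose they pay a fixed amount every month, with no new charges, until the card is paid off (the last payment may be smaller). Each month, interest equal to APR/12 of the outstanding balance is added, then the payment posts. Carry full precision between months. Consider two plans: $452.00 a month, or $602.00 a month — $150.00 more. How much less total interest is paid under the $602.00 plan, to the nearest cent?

$1,971.73

Monthly rate r = 19.9%/12 = 1.65833% = 0.0165833.
At $452.00/mo: n = ⌈−ln(1 − rB₀/P)/ln(1+r)⌉ = 44 payments (last $353.04); total interest = total paid − $13,990.00 = $5,799.04.
At $602.00/mo: 30 payments (last $359.31); total interest $3,827.31.
Interest saved = $5,799.04 − $3,827.31 = $1,971.73.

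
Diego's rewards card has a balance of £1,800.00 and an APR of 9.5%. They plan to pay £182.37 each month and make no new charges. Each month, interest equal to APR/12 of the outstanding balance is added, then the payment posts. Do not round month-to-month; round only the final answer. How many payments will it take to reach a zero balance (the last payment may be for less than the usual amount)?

11 payments

Monthly rate r = 9.5%/12 = 0.791667% = 0.00791667.
Recurrence: B ← B·(1+r) − £182.37.
Month 1: interest £14.25; balance after payment £1,631.88.
Month 2: interest £12.92; balance after payment £1,462.43.
Closed form: n = −ln(1 − rB₀/P)/ln(1+r) = −ln(0.92186)/ln(1.00792) ≈ 10.318, so the balance reaches zero during payment 11.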